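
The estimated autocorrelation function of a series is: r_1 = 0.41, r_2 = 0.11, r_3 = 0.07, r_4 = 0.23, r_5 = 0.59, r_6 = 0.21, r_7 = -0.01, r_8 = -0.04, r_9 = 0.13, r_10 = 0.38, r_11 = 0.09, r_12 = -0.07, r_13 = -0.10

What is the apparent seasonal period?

The largest autocorrelation is r_5 = 0.59; the remaining lags stay at or below 0.41. The elevated value at lag 1 (0.41), dropping to 0.11 at lag 2, reflects decaying short-term dependence rather than seasonality.
The dominant spike at lag 5 indicates a seasonal period of 5.

5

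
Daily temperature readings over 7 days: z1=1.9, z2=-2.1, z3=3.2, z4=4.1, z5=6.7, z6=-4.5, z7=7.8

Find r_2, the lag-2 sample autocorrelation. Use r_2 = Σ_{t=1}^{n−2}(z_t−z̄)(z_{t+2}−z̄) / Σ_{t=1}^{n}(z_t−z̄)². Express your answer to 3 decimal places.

0.055

Mean z̄ = (1.9 − 2.1 + 3.2 + 4.1 + 6.7 − 4.5 + 7.8)/7 = 2.4429
Σ(z_t−z̄)(z_{t+2}−z̄) = (-0.4110) + (-7.5282) + (3.2233) + (-11.5053) + (22.8061) = 6.5849
Denominator Σ(z_t−z̄)² = 119.2771
r_2 = 6.5849 / 119.2771 = 0.055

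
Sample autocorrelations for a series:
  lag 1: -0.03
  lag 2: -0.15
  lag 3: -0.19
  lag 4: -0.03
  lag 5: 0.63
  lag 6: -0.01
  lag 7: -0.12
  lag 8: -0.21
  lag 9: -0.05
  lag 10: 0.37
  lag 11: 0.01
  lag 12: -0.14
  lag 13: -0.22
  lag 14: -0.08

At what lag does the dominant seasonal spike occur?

The largest autocorrelation is r_5 = 0.63, with a weaker echo at lag 10 (0.37); the remaining lags stay at or below 0.01.
The dominant spike at lag 5 indicates a seasonal period of 5.

5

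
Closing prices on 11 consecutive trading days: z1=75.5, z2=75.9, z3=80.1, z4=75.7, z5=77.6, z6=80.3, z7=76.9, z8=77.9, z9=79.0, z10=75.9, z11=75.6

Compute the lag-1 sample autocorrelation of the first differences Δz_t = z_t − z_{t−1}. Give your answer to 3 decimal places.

First differences Δz: 0.4, 4.2, -4.4, 1.9, 2.7, -3.4, 1.0, 1.1, -3.1, -0.3
Mean of differences = 0.0100
Numerator Σ(Δz_t−Δz̄)(Δz_{t+1}−Δz̄) = -33.9901
Denominator Σ(Δz_t−Δz̄)² = 71.5290
r_1(Δz) = -33.9901 / 71.5290 = -0.475

-0.475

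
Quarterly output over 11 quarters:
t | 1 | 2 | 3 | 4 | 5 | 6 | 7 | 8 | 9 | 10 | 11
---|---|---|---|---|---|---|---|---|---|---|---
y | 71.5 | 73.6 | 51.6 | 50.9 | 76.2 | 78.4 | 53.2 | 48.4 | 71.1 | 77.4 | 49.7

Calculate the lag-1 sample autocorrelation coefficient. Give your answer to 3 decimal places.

-0.038

Mean ȳ = (71.5 + 73.6 + 51.6 + 50.9 + 76.2 + 78.4 + 53.2 + 48.4 + 71.1 + 77.4 + 49.7)/11 = 63.8182
Numerator Σ_{t=1}^{10}(y_t−ȳ)(y_{t+1}−ȳ) = -62.1803
Denominator Σ(y_t−ȳ)² = 1624.0764
r_1 = -62.1803 / 1624.0764 = -0.038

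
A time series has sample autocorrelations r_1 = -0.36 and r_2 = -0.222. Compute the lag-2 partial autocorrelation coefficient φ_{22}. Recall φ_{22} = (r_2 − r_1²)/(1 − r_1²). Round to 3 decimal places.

φ_{22} = (r_2 − r_1²) / (1 − r_1²)
r_1² = (-0.36)² = 0.1296
Numerator = -0.222 − 0.1296 = -0.3516; denominator = 1 − 0.1296 = 0.8704
φ_{22} = -0.3516 / 0.8704 = -0.404

-0.404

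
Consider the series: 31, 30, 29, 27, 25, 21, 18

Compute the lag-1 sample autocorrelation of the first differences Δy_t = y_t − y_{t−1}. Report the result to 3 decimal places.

First differences Δy: -1, -1, -2, -2, -4, -3
Mean of differences = -2.1667
Numerator Σ(Δy_t−Δȳ)(Δy_{t+1}−Δȳ) = 2.8056
Denominator Σ(Δy_t−Δȳ)² = 6.8333
r_1(Δy) = 2.8056 / 6.8333 = 0.411

0.411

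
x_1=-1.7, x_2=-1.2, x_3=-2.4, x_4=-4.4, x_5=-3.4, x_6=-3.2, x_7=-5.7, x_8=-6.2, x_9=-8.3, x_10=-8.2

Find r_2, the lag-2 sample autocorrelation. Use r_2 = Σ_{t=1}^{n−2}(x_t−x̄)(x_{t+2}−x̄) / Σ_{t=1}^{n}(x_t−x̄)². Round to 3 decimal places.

Mean x̄ = (-1.7 − 1.2 − 2.4 − 4.4 − 3.4 − 3.2 − 5.7 − 6.2 − 8.3 − 8.2)/10 = -4.4700
Numerator Σ_{t=1}^{8}(x_t−x̄)(x_{t+2}−x̄) = 15.9172
Denominator Σ(x_t−x̄)² = 58.5010
r_2 = 15.9172 / 58.5010 = 0.272

0.272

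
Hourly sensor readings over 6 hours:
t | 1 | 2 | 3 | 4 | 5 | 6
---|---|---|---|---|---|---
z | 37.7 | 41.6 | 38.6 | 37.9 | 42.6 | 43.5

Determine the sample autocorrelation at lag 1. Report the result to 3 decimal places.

Mean z̄ = (37.7 + 41.6 + 38.6 + 37.9 + 42.6 + 43.5)/6 = 40.3167
Deviations from mean: -2.6167, 1.2833, -1.7167, -2.4167, 2.2833, 3.1833
Σ(z_t−z̄)(z_{t+1}−z̄) = (-3.3581) + (-2.2031) + (4.1486) + (-5.5181) + (7.2686) = 0.3381
Denominator Σ(z_t−z̄)² = 32.6283
r_1 = 0.3381 / 32.6283 = 0.010

0.010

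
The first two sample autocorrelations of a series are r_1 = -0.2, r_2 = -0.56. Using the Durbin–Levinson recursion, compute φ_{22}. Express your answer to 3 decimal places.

φ_{22} = (r_2 − r_1²) / (1 − r_1²)
r_1² = (-0.2)² = 0.04
Numerator = -0.56 − 0.0400 = -0.6000; denominator = 1 − 0.0400 = 0.9600
φ_{22} = -0.6000 / 0.9600 = -0.625

-0.625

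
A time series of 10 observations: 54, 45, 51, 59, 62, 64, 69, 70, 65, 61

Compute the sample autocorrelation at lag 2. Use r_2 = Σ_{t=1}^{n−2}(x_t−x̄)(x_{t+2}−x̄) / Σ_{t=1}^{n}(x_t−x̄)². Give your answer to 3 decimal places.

Mean x̄ = (54 + 45 + 51 + 59 + 62 + 64 + 69 + 70 + 65 + 61)/10 = 60.0000
Numerator Σ_{t=1}^{8}(x_t−x̄)(x_{t+2}−x̄) = 160.0000
Denominator Σ(x_t−x̄)² = 570.0000
r_2 = 160.0000 / 570.0000 = 0.281

0.281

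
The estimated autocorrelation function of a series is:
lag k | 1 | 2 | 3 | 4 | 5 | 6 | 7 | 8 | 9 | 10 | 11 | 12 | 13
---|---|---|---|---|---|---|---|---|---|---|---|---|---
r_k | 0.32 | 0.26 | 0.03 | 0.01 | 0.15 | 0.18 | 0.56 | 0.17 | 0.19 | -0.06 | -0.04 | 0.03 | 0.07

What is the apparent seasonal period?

7

The largest autocorrelation is r_7 = 0.56; the remaining lags stay at or below 0.32. The elevated value at lag 1 (0.32), dropping to 0.26 at lag 2, reflects decaying short-term dependence rather than seasonality.
The dominant spike at lag 7 indicates a seasonal period of 7.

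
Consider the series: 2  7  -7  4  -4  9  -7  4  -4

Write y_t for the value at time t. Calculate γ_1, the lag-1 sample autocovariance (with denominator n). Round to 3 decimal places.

Mean ȳ = (2 + 7 − 7 + 4 − 4 + 9 − 7 + 4 − 4)/9 = 0.4444
Σ_{t=1}^{8}(y_t−ȳ)(y_{t+1}−ȳ) = -224.8642
γ_1 = -224.8642 / 9 = -24.985

-24.985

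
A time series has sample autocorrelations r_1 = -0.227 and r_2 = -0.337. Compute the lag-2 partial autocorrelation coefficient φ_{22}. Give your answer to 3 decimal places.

φ_{22} = (r_2 − r_1²) / (1 − r_1²)
r_1² = (-0.227)² = 0.051529
Numerator = -0.337 − 0.0515 = -0.3885; denominator = 1 − 0.0515 = 0.9485
φ_{22} = -0.3885 / 0.9485 = -0.410

-0.410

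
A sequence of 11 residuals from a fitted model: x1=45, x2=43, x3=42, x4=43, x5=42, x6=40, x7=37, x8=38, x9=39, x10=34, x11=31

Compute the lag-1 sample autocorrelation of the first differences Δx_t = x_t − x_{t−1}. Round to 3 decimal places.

First differences Δx: -2, -1, 1, -1, -2, -3, 1, 1, -5, -3
Mean of differences = -1.4000
Numerator Σ(Δx_t−Δx̄)(Δx_{t+1}−Δx̄) = 1.4400
Denominator Σ(Δx_t−Δx̄)² = 36.4000
r_1(Δx) = 1.4400 / 36.4000 = 0.040

0.040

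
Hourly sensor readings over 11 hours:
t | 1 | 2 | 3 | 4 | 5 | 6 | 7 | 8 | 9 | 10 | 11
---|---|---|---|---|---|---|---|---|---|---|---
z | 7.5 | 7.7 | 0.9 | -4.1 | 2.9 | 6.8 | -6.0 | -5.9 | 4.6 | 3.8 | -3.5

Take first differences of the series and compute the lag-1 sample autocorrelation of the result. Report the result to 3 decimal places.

-0.074

First differences Δz: 0.2, -6.8, -5.0, 7.0, 3.9, -12.8, 0.1, 10.5, -0.8, -7.3
Mean of differences = -1.1000
Numerator Σ(Δz_t−Δz̄)(Δz_{t+1}−Δz̄) = -33.2700
Denominator Σ(Δz_t−Δz̄)² = 451.4200
r_1(Δz) = -33.2700 / 451.4200 = -0.074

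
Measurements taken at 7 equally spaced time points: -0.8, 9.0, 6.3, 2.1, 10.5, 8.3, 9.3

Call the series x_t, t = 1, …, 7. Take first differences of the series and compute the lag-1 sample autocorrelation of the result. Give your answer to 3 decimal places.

First differences Δx: 9.8, -2.7, -4.2, 8.4, -2.2, 1.0
Mean of differences = 1.6833
Numerator Σ(Δx_t−Δx̄)(Δx_{t+1}−Δx̄) = -72.7353
Denominator Σ(Δx_t−Δx̄)² = 180.3683
r_1(Δx) = -72.7353 / 180.3683 = -0.403

-0.403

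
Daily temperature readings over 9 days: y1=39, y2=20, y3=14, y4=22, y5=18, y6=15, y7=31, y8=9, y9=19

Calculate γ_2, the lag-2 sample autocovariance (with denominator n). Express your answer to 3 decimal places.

-10.134

Mean ȳ = (39 + 20 + 14 + 22 + 18 + 15 + 31 + 9 + 19)/9 = 20.7778
Σ_{t=1}^{7}(y_t−ȳ)(y_{t+2}−ȳ) = -91.2099
γ_2 = -91.2099 / 9 = -10.134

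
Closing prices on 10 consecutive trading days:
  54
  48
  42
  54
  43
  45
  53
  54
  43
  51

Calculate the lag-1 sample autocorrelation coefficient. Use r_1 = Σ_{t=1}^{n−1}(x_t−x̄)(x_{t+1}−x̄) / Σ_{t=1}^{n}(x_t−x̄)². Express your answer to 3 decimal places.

Mean x̄ = (54 + 48 + 42 + 54 + 43 + 45 + 53 + 54 + 43 + 51)/10 = 48.7000
Numerator Σ_{t=1}^{9}(x_t−x̄)(x_{t+1}−x̄) = -80.0900
Denominator Σ(x_t−x̄)² = 232.1000
r_1 = -80.0900 / 232.1000 = -0.345

-0.345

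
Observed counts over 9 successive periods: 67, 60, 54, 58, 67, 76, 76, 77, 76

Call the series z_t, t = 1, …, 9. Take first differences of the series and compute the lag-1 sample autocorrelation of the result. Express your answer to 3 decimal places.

0.446

First differences Δz: -7, -6, 4, 9, 9, 0, 1, -1
Mean of differences = 1.1250
Numerator Σ(Δz_t−Δz̄)(Δz_{t+1}−Δz̄) = 113.6094
Denominator Σ(Δz_t−Δz̄)² = 254.8750
r_1(Δz) = 113.6094 / 254.8750 = 0.446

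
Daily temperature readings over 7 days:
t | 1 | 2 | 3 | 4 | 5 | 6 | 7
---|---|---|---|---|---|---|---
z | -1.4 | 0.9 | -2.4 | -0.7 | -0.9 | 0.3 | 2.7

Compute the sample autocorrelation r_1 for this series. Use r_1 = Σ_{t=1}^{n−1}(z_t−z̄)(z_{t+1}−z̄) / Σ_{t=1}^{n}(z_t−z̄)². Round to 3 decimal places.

-0.072

Mean z̄ = (-1.4 + 0.9 − 2.4 − 0.7 − 0.9 + 0.3 + 2.7)/7 = -0.2143
Σ(z_t−z̄)(z_{t+1}−z̄) = (-1.3212) + (-2.4355) + (1.0616) + (0.3331) + (-0.3527) + (1.4988) = -1.2159
Denominator Σ(z_t−z̄)² = 16.8886
r_1 = -1.2159 / 16.8886 = -0.072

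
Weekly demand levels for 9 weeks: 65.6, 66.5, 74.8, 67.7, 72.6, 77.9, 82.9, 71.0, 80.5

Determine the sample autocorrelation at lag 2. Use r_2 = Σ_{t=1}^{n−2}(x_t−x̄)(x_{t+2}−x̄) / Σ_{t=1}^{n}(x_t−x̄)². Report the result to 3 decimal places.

0.167

Mean x̄ = (65.6 + 66.5 + 74.8 + 67.7 + 72.6 + 77.9 + 82.9 + 71.0 + 80.5)/9 = 73.2778
Σ(x_t−x̄)(x_{t+2}−x̄) = (-11.6873) + (37.8049) + (-1.0317) + (-25.7817) + (-6.5217) + (-10.5284) + (69.4938) = 51.7479
Denominator Σ(x_t−x̄)² = 310.0756
r_2 = 51.7479 / 310.0756 = 0.167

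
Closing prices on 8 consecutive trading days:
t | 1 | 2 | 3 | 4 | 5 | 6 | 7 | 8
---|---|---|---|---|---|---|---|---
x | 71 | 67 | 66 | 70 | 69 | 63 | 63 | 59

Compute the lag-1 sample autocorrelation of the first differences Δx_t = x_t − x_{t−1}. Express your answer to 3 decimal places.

First differences Δx: -4, -1, 4, -1, -6, 0, -4
Mean of differences = -1.7143
Numerator Σ(Δx_t−Δx̄)(Δx_{t+1}−Δx̄) = -7.7959
Denominator Σ(Δx_t−Δx̄)² = 65.4286
r_1(Δx) = -7.7959 / 65.4286 = -0.119

-0.119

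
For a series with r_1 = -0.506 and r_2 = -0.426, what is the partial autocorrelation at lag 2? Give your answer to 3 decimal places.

φ_{22} = (r_2 − r_1²) / (1 − r_1²)
r_1² = (-0.506)² = 0.256036
Numerator = -0.426 − 0.2560 = -0.6820; denominator = 1 − 0.2560 = 0.7440
φ_{22} = -0.6820 / 0.7440 = -0.917

-0.917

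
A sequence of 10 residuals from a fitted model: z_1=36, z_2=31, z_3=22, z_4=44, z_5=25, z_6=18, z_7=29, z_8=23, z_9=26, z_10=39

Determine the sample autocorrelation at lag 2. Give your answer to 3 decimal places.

-0.241

Mean z̄ = (36 + 31 + 22 + 44 + 25 + 18 + 29 + 23 + 26 + 39)/10 = 29.3000
Numerator Σ_{t=1}^{8}(z_t−z̄)(z_{t+2}−z̄) = -146.2800
Denominator Σ(z_t−z̄)² = 608.1000
r_2 = -146.2800 / 608.1000 = -0.241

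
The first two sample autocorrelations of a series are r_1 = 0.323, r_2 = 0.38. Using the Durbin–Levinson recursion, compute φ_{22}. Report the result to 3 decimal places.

φ_{22} = (r_2 − r_1²) / (1 − r_1²)
r_1² = (0.323)² = 0.104329
Numerator = 0.38 − 0.1043 = 0.2757; denominator = 1 − 0.1043 = 0.8957
φ_{22} = 0.2757 / 0.8957 = 0.308

0.308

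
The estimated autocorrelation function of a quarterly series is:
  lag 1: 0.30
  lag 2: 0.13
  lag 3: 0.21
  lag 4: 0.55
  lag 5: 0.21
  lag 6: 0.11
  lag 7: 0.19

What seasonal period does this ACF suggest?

4

The largest autocorrelation is r_4 = 0.55; the remaining lags stay at or below 0.30. The elevated value at lag 1 (0.30), dropping to 0.13 at lag 2, reflects decaying short-term dependence rather than seasonality.
The dominant spike at lag 4 indicates a seasonal period of 4.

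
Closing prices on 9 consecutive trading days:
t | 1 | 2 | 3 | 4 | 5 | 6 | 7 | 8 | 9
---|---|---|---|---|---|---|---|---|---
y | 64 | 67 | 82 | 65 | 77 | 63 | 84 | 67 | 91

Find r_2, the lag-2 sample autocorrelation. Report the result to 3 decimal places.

Mean ȳ = (64 + 67 + 82 + 65 + 77 + 63 + 84 + 67 + 91)/9 = 73.3333
Numerator Σ_{t=1}^{7}(y_t−ȳ)(y_{t+2}−ȳ) = 382.7778
Denominator Σ(y_t−ȳ)² = 858.0000
r_2 = 382.7778 / 858.0000 = 0.446

0.446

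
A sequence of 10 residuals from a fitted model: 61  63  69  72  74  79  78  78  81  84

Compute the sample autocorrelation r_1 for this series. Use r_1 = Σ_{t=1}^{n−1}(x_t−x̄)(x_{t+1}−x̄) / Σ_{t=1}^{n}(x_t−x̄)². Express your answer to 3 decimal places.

0.652

Mean x̄ = (61 + 63 + 69 + 72 + 74 + 79 + 78 + 78 + 81 + 84)/10 = 73.9000
Numerator Σ_{t=1}^{9}(x_t−x̄)(x_{t+1}−x̄) = 342.1900
Denominator Σ(x_t−x̄)² = 524.9000
r_1 = 342.1900 / 524.9000 = 0.652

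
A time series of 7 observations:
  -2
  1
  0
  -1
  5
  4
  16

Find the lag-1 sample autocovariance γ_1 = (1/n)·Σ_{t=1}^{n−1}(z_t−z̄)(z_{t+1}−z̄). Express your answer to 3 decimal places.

5.233

Mean z̄ = (-2 + 1 + 0 − 1 + 5 + 4 + 16)/7 = 3.2857
Σ_{t=1}^{6}(z_t−z̄)(z_{t+1}−z̄) = 36.6327
γ_1 = 36.6327 / 7 = 5.233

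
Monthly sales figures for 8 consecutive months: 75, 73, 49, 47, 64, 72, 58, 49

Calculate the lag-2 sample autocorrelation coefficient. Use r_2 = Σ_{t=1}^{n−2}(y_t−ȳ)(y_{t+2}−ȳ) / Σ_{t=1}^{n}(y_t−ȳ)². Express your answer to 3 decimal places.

Mean ȳ = (75 + 73 + 49 + 47 + 64 + 72 + 58 + 49)/8 = 60.8750
Deviations from mean: 14.1250, 12.1250, -11.8750, -13.8750, 3.1250, 11.1250, -2.8750, -11.8750
Numerator Σ_{t=1}^{6}(y_t−ȳ)(y_{t+2}−ȳ) = -668.5313
Denominator Σ(y_t−ȳ)² = 962.8750
r_2 = -668.5313 / 962.8750 = -0.694

-0.694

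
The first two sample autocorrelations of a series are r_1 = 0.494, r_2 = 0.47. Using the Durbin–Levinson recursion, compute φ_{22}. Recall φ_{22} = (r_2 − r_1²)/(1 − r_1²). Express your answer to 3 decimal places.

φ_{22} = (r_2 − r_1²) / (1 − r_1²)
r_1² = (0.494)² = 0.244036
Numerator = 0.47 − 0.2440 = 0.2260; denominator = 1 − 0.2440 = 0.7560
φ_{22} = 0.2260 / 0.7560 = 0.299

0.299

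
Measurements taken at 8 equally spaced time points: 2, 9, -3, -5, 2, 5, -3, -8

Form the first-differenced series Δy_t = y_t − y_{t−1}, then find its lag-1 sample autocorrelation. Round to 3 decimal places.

First differences Δy: 7, -12, -2, 7, 3, -8, -5
Mean of differences = -1.4286
Numerator Σ(Δy_t−Δȳ)(Δy_{t+1}−Δȳ) = -56.1837
Denominator Σ(Δy_t−Δȳ)² = 329.7143
r_1(Δy) = -56.1837 / 329.7143 = -0.170

-0.170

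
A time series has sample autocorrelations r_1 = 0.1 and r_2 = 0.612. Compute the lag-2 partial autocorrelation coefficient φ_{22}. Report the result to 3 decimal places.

φ_{22} = (r_2 − r_1²) / (1 − r_1²)
r_1² = (0.1)² = 0.01
Numerator = 0.612 − 0.0100 = 0.6020; denominator = 1 − 0.0100 = 0.9900
φ_{22} = 0.6020 / 0.9900 = 0.608

0.608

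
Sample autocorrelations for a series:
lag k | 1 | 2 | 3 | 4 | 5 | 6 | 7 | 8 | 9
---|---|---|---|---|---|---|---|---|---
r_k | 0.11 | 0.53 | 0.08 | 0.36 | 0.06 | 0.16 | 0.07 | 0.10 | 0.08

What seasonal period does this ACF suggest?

The largest autocorrelation is r_2 = 0.53, with weaker echoes at lags 4 (0.36) and 6 (0.16); the remaining lags stay at or below 0.11.
The dominant spike at lag 2 indicates a seasonal period of 2.

2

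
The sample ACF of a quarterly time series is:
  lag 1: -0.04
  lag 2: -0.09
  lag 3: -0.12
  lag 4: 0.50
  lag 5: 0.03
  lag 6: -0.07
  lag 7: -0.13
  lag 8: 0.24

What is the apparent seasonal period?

4

The largest autocorrelation is r_4 = 0.50, with a weaker echo at lag 8 (0.24); the remaining lags stay at or below 0.03.
The dominant spike at lag 4 indicates a seasonal period of 4.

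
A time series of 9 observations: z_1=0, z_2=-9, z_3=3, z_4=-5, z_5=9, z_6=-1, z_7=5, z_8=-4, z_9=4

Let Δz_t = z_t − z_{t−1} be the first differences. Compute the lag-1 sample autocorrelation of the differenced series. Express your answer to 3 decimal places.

First differences Δz: -9, 12, -8, 14, -10, 6, -9, 8
Mean of differences = 0.5000
Numerator Σ(Δz_t−Δz̄)(Δz_{t+1}−Δz̄) = -644.7500
Denominator Σ(Δz_t−Δz̄)² = 764.0000
r_1(Δz) = -644.7500 / 764.0000 = -0.844

-0.844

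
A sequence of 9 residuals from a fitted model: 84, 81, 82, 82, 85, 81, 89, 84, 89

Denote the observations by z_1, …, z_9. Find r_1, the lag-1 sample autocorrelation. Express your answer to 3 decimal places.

Mean z̄ = (84 + 81 + 82 + 82 + 85 + 81 + 89 + 84 + 89)/9 = 84.1111
Numerator Σ_{t=1}^{8}(z_t−z̄)(z_{t+1}−z̄) = -9.5679
Denominator Σ(z_t−z̄)² = 76.8889
r_1 = -9.5679 / 76.8889 = -0.124

-0.124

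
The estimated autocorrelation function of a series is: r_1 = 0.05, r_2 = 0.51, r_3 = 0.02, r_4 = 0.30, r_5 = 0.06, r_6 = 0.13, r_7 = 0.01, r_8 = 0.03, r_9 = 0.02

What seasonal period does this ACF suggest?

2

The largest autocorrelation is r_2 = 0.51, with a weaker echo at lag 4 (0.30); the remaining lags stay at or below 0.13.
The dominant spike at lag 2 indicates a seasonal period of 2.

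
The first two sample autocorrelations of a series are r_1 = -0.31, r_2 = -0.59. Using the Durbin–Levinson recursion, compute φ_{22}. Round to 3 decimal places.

-0.759

φ_{22} = (r_2 − r_1²) / (1 − r_1²)
r_1² = (-0.31)² = 0.0961
Numerator = -0.59 − 0.0961 = -0.6861; denominator = 1 − 0.0961 = 0.9039
φ_{22} = -0.6861 / 0.9039 = -0.759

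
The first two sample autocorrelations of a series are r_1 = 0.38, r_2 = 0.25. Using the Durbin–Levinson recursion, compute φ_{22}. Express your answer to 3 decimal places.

0.123

φ_{22} = (r_2 − r_1²) / (1 − r_1²)
r_1² = (0.38)² = 0.1444
Numerator = 0.25 − 0.1444 = 0.1056; denominator = 1 − 0.1444 = 0.8556
φ_{22} = 0.1056 / 0.8556 = 0.123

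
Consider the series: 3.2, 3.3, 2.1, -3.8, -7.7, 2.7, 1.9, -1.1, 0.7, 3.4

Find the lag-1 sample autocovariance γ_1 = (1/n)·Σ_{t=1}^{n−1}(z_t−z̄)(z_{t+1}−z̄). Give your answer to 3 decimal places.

2.330

Mean z̄ = (3.2 + 3.3 + 2.1 − 3.8 − 7.7 + 2.7 + 1.9 − 1.1 + 0.7 + 3.4)/10 = 0.4700
Σ_{t=1}^{9}(z_t−z̄)(z_{t+1}−z̄) = 23.3021
γ_1 = 23.3021 / 10 = 2.330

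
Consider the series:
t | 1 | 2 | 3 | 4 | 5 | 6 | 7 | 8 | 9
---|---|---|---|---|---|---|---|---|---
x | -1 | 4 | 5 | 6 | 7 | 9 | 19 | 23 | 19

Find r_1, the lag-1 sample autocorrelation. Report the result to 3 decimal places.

Mean x̄ = (-1 + 4 + 5 + 6 + 7 + 9 + 19 + 23 + 19)/9 = 10.1111
Numerator Σ_{t=1}^{8}(x_t−x̄)(x_{t+1}−x̄) = 355.6543
Denominator Σ(x_t−x̄)² = 538.8889
r_1 = 355.6543 / 538.8889 = 0.660

0.660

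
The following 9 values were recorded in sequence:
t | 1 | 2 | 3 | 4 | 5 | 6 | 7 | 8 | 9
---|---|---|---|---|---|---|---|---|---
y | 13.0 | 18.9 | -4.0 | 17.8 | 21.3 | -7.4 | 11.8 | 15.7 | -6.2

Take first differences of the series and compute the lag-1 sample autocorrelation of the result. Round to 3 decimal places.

-0.459

First differences Δy: 5.9, -22.9, 21.8, 3.5, -28.7, 19.2, 3.9, -21.9
Mean of differences = -2.4000
Numerator Σ(Δy_t−Δȳ)(Δy_{t+1}−Δȳ) = -1233.4900
Denominator Σ(Δy_t−Δȳ)² = 2687.7800
r_1(Δy) = -1233.4900 / 2687.7800 = -0.459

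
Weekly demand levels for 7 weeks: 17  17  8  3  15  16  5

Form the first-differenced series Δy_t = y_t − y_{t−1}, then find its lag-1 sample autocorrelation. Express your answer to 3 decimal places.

First differences Δy: 0, -9, -5, 12, 1, -11
Mean of differences = -2.0000
Numerator Σ(Δy_t−Δȳ)(Δy_{t+1}−Δȳ) = -20.0000
Denominator Σ(Δy_t−Δȳ)² = 348.0000
r_1(Δy) = -20.0000 / 348.0000 = -0.057

-0.057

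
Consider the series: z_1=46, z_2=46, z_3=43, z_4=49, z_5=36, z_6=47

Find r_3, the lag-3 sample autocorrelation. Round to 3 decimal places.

Mean z̄ = (46 + 46 + 43 + 49 + 36 + 47)/6 = 44.5000
Deviations from mean: 1.5000, 1.5000, -1.5000, 4.5000, -8.5000, 2.5000
Numerator Σ_{t=1}^{3}(z_t−z̄)(z_{t+3}−z̄) = -9.7500
Denominator Σ(z_t−z̄)² = 105.5000
r_3 = -9.7500 / 105.5000 = -0.092

-0.092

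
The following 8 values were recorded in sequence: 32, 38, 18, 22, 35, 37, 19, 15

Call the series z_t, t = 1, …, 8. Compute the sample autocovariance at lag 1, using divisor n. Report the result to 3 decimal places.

7.125

Mean z̄ = (32 + 38 + 18 + 22 + 35 + 37 + 19 + 15)/8 = 27.0000
Σ_{t=1}^{7}(z_t−z̄)(z_{t+1}−z̄) = 57.0000
γ_1 = 57.0000 / 8 = 7.125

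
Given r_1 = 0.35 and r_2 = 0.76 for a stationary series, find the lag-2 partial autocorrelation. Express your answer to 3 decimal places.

0.726

φ_{22} = (r_2 − r_1²) / (1 − r_1²)
r_1² = (0.35)² = 0.1225
Numerator = 0.76 − 0.1225 = 0.6375; denominator = 1 − 0.1225 = 0.8775
φ_{22} = 0.6375 / 0.8775 = 0.726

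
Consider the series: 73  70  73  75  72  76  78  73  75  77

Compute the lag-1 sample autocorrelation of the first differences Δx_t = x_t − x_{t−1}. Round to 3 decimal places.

First differences Δx: -3, 3, 2, -3, 4, 2, -5, 2, 2
Mean of differences = 0.4444
Numerator Σ(Δx_t−Δx̄)(Δx_{t+1}−Δx̄) = -31.4198
Denominator Σ(Δx_t−Δx̄)² = 82.2222
r_1(Δx) = -31.4198 / 82.2222 = -0.382

-0.382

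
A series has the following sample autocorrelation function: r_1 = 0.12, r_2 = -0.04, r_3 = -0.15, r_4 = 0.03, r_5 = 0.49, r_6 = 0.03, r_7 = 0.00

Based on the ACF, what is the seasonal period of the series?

5

The largest autocorrelation is r_5 = 0.49; the remaining lags stay at or below 0.12.
The dominant spike at lag 5 indicates a seasonal period of 5.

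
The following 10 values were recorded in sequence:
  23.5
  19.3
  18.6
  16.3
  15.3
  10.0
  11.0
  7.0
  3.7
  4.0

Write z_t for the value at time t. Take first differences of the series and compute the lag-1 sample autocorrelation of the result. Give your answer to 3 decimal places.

First differences Δz: -4.2, -0.7, -2.3, -1.0, -5.3, 1.0, -4.0, -3.3, 0.3
Mean of differences = -2.1667
Numerator Σ(Δz_t−Δz̄)(Δz_{t+1}−Δz̄) = -23.4344
Denominator Σ(Δz_t−Δz̄)² = 38.2400
r_1(Δz) = -23.4344 / 38.2400 = -0.613

-0.613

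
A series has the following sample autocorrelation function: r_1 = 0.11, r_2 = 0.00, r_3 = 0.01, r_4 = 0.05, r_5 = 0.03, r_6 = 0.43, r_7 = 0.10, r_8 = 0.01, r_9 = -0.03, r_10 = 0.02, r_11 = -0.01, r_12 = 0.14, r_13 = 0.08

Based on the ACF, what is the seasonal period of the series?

The largest autocorrelation is r_6 = 0.43; the remaining lags stay at or below 0.14.
The dominant spike at lag 6 indicates a seasonal period of 6.

6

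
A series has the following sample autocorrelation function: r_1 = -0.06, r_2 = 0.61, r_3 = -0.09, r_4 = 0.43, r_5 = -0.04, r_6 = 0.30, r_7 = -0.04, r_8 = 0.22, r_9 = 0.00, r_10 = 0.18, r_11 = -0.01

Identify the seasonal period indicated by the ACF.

The largest autocorrelation is r_2 = 0.61, with weaker echoes at lags 4 (0.43), 6 (0.30), 8 (0.22) and 10 (0.18); the remaining lags stay at or below 0.00.
The dominant spike at lag 2 indicates a seasonal period of 2.

2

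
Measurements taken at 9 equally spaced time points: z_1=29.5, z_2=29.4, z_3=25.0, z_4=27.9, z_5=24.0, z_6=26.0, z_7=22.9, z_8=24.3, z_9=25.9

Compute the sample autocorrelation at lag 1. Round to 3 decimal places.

0.189

Mean z̄ = (29.5 + 29.4 + 25.0 + 27.9 + 24.0 + 26.0 + 22.9 + 24.3 + 25.9)/9 = 26.1000
Numerator Σ_{t=1}^{8}(z_t−z̄)(z_{t+1}−z̄) = 8.4800
Denominator Σ(z_t−z̄)² = 44.8400
r_1 = 8.4800 / 44.8400 = 0.189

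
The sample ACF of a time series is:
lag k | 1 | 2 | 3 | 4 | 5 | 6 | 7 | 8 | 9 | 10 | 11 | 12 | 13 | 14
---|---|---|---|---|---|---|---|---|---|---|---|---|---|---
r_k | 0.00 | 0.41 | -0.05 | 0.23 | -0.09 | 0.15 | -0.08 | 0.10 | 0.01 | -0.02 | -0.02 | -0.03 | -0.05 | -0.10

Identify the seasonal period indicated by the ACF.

2

The largest autocorrelation is r_2 = 0.41, with weaker echoes at lags 4 (0.23) and 6 (0.15); the remaining lags stay at or below 0.10.
The dominant spike at lag 2 indicates a seasonal period of 2.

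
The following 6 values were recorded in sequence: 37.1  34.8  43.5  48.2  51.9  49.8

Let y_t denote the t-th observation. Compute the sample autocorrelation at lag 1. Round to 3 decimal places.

0.587

Mean ȳ = (37.1 + 34.8 + 43.5 + 48.2 + 51.9 + 49.8)/6 = 44.2167
Σ(y_t−ȳ)(y_{t+1}−ȳ) = (67.0153) + (6.7486) + (-2.8547) + (30.6053) + (42.8986) = 144.4131
Denominator Σ(y_t−ȳ)² = 245.9083
r_1 = 144.4131 / 245.9083 = 0.587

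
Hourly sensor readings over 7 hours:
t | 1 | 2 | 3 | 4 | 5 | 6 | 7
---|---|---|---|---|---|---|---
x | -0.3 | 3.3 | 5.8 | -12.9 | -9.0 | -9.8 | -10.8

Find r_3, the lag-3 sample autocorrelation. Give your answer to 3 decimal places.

Mean x̄ = (-0.3 + 3.3 + 5.8 − 12.9 − 9.0 − 9.8 − 10.8)/7 = -4.8143
Deviations from mean: 4.5143, 8.1143, 10.6143, -8.0857, -4.1857, -4.9857, -5.9857
Σ(x_t−x̄)(x_{t+3}−x̄) = (-36.5012) + (-33.9641) + (-52.9198) + (48.3988) = -74.9863
Denominator Σ(x_t−x̄)² = 342.4686
r_3 = -74.9863 / 342.4686 = -0.219

-0.219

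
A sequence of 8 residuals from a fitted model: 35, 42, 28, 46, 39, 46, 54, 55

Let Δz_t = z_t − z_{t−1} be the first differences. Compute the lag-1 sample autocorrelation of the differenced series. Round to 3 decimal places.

-0.746

First differences Δz: 7, -14, 18, -7, 7, 8, 1
Mean of differences = 2.8571
Numerator Σ(Δz_t−Δz̄)(Δz_{t+1}−Δz̄) = -503.4490
Denominator Σ(Δz_t−Δz̄)² = 674.8571
r_1(Δz) = -503.4490 / 674.8571 = -0.746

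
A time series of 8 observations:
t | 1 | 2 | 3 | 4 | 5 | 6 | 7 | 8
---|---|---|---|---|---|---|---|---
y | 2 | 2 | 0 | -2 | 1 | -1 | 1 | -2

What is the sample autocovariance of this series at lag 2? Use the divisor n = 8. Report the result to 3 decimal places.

Mean ȳ = (2 + 2 + 0 − 2 + 1 − 1 + 1 − 2)/8 = 0.1250
Σ_{t=1}^{6}(y_t−ȳ)(y_{t+2}−ȳ) = 1.2188
γ_2 = 1.2188 / 8 = 0.152

0.152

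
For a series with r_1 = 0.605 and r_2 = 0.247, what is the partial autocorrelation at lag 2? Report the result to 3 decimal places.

φ_{22} = (r_2 − r_1²) / (1 − r_1²)
r_1² = (0.605)² = 0.366025
Numerator = 0.247 − 0.3660 = -0.1190; denominator = 1 − 0.3660 = 0.6340
φ_{22} = -0.1190 / 0.6340 = -0.188

-0.188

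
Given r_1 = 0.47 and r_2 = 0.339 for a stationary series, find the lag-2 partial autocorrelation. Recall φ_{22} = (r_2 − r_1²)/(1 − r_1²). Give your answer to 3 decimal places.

0.152

φ_{22} = (r_2 − r_1²) / (1 − r_1²)
r_1² = (0.47)² = 0.2209
Numerator = 0.339 − 0.2209 = 0.1181; denominator = 1 − 0.2209 = 0.7791
φ_{22} = 0.1181 / 0.7791 = 0.152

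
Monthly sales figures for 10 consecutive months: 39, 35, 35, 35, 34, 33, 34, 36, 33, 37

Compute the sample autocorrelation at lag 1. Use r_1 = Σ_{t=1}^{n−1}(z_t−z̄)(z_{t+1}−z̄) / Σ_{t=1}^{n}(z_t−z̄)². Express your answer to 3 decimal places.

Mean z̄ = (39 + 35 + 35 + 35 + 34 + 33 + 34 + 36 + 33 + 37)/10 = 35.1000
Numerator Σ_{t=1}^{9}(z_t−z̄)(z_{t+1}−z̄) = -2.5100
Denominator Σ(z_t−z̄)² = 30.9000
r_1 = -2.5100 / 30.9000 = -0.081

-0.081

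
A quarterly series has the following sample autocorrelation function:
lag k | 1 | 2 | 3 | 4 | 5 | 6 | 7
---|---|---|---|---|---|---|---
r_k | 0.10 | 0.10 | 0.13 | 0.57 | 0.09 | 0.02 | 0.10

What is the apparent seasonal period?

4

The largest autocorrelation is r_4 = 0.57; the remaining lags stay at or below 0.13.
The dominant spike at lag 4 indicates a seasonal period of 4.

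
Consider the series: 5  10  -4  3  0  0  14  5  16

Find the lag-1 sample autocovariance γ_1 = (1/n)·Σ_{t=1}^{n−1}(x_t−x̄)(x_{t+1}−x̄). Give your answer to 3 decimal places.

Mean x̄ = (5 + 10 − 4 + 3 + 0 + 0 + 14 + 5 + 16)/9 = 5.4444
Σ_{t=1}^{8}(x_t−x̄)(x_{t+1}−x̄) = -34.0864
γ_1 = -34.0864 / 9 = -3.787

-3.787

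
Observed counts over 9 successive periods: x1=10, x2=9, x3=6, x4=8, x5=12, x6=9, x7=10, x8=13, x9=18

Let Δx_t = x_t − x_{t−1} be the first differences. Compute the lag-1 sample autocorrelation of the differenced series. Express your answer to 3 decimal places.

0.045

First differences Δx: -1, -3, 2, 4, -3, 1, 3, 5
Mean of differences = 1.0000
Numerator Σ(Δx_t−Δx̄)(Δx_{t+1}−Δx̄) = 3.0000
Denominator Σ(Δx_t−Δx̄)² = 66.0000
r_1(Δx) = 3.0000 / 66.0000 = 0.045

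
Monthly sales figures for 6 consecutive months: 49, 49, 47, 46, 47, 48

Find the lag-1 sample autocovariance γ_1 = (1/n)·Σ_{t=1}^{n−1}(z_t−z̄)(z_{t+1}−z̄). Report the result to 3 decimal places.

0.481

Mean z̄ = (49 + 49 + 47 + 46 + 47 + 48)/6 = 47.6667
Σ_{t=1}^{5}(z_t−z̄)(z_{t+1}−z̄) = 2.8889
γ_1 = 2.8889 / 6 = 0.481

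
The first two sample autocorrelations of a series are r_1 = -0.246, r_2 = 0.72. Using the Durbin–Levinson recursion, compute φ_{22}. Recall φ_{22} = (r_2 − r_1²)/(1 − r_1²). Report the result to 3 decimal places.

φ_{22} = (r_2 − r_1²) / (1 − r_1²)
r_1² = (-0.246)² = 0.060516
Numerator = 0.72 − 0.0605 = 0.6595; denominator = 1 − 0.0605 = 0.9395
φ_{22} = 0.6595 / 0.9395 = 0.702

0.702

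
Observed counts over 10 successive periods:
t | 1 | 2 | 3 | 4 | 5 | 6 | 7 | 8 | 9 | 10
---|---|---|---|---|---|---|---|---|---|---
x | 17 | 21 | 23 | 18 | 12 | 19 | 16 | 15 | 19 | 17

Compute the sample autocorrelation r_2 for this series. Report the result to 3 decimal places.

-0.310

Mean x̄ = (17 + 21 + 23 + 18 + 12 + 19 + 16 + 15 + 19 + 17)/10 = 17.7000
Numerator Σ_{t=1}^{8}(x_t−x̄)(x_{t+2}−x̄) = -26.6800
Denominator Σ(x_t−x̄)² = 86.1000
r_2 = -26.6800 / 86.1000 = -0.310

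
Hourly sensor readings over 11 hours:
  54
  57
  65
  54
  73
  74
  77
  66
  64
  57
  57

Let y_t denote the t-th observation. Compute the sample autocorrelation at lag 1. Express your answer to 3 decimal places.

Mean ȳ = (54 + 57 + 65 + 54 + 73 + 74 + 77 + 66 + 64 + 57 + 57)/11 = 63.4545
Numerator Σ_{t=1}^{10}(y_t−ȳ)(y_{t+1}−ȳ) = 263.7025
Denominator Σ(y_t−ȳ)² = 698.7273
r_1 = 263.7025 / 698.7273 = 0.377

0.377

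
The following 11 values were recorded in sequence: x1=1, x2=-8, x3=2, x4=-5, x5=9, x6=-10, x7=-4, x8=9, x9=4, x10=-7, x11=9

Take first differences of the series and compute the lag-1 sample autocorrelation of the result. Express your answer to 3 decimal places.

-0.539

First differences Δx: -9, 10, -7, 14, -19, 6, 13, -5, -11, 16
Mean of differences = 0.8000
Numerator Σ(Δx_t−Δx̄)(Δx_{t+1}−Δx̄) = -747.4400
Denominator Σ(Δx_t−Δx̄)² = 1387.6000
r_1(Δx) = -747.4400 / 1387.6000 = -0.539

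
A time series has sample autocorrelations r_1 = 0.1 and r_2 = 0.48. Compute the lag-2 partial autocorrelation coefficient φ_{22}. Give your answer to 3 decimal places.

φ_{22} = (r_2 − r_1²) / (1 − r_1²)
r_1² = (0.1)² = 0.01
Numerator = 0.48 − 0.0100 = 0.4700; denominator = 1 − 0.0100 = 0.9900
φ_{22} = 0.4700 / 0.9900 = 0.475

0.475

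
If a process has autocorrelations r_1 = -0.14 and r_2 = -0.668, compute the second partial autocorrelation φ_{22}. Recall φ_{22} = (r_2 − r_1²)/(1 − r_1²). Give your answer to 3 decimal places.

φ_{22} = (r_2 − r_1²) / (1 − r_1²)
r_1² = (-0.14)² = 0.0196
Numerator = -0.668 − 0.0196 = -0.6876; denominator = 1 − 0.0196 = 0.9804
φ_{22} = -0.6876 / 0.9804 = -0.701

-0.701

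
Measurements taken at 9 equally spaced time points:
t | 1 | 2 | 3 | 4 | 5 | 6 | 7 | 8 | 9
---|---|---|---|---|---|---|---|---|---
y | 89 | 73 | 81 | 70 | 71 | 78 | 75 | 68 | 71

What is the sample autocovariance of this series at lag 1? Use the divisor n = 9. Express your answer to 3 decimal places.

-3.668

Mean ȳ = (89 + 73 + 81 + 70 + 71 + 78 + 75 + 68 + 71)/9 = 75.1111
Σ_{t=1}^{8}(y_t−ȳ)(y_{t+1}−ȳ) = -33.0123
γ_1 = -33.0123 / 9 = -3.668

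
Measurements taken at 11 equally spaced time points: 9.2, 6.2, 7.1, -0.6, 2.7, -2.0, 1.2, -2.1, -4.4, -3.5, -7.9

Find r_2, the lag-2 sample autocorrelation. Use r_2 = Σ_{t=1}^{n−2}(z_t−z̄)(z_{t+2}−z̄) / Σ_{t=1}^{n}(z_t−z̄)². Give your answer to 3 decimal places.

0.442

Mean z̄ = (9.2 + 6.2 + 7.1 − 0.6 + 2.7 − 2.0 + 1.2 − 2.1 − 4.4 − 3.5 − 7.9)/11 = 0.5364
Numerator Σ_{t=1}^{9}(z_t−z̄)(z_{t+2}−z̄) = 124.6455
Denominator Σ(z_t−z̄)² = 281.8455
r_2 = 124.6455 / 281.8455 = 0.442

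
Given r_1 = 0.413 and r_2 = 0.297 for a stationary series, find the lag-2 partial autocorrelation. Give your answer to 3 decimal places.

φ_{22} = (r_2 − r_1²) / (1 − r_1²)
r_1² = (0.413)² = 0.170569
Numerator = 0.297 − 0.1706 = 0.1264; denominator = 1 − 0.1706 = 0.8294
φ_{22} = 0.1264 / 0.8294 = 0.152

0.152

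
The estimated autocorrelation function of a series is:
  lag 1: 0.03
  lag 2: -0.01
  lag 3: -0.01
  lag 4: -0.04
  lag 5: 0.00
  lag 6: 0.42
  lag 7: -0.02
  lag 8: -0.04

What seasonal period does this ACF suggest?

The largest autocorrelation is r_6 = 0.42; the remaining lags stay at or below 0.03.
The dominant spike at lag 6 indicates a seasonal period of 6.

6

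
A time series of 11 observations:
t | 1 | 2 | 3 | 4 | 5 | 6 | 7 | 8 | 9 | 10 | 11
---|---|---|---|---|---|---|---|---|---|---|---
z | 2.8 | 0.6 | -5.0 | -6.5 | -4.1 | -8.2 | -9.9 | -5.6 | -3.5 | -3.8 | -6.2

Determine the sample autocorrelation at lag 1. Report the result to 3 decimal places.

Mean z̄ = (2.8 + 0.6 − 5.0 − 6.5 − 4.1 − 8.2 − 9.9 − 5.6 − 3.5 − 3.8 − 6.2)/11 = -4.4909
Numerator Σ_{t=1}^{10}(z_t−z̄)(z_{t+1}−z̄) = 57.7799
Denominator Σ(z_t−z̄)² = 132.1491
r_1 = 57.7799 / 132.1491 = 0.437

0.437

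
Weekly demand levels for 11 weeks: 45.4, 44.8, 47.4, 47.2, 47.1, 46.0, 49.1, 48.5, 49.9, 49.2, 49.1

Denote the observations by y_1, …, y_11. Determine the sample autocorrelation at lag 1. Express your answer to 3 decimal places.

Mean ȳ = (45.4 + 44.8 + 47.4 + 47.2 + 47.1 + 46.0 + 49.1 + 48.5 + 49.9 + 49.2 + 49.1)/11 = 47.6091
Numerator Σ_{t=1}^{10}(y_t−ȳ)(y_{t+1}−ȳ) = 14.8926
Denominator Σ(y_t−ȳ)² = 28.8491
r_1 = 14.8926 / 28.8491 = 0.516

0.516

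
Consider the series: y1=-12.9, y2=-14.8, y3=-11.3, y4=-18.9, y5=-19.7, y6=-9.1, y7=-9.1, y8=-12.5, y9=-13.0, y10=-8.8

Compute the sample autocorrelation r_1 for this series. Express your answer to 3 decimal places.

0.129

Mean ȳ = (-12.9 − 14.8 − 11.3 − 18.9 − 19.7 − 9.1 − 9.1 − 12.5 − 13.0 − 8.8)/10 = -13.0100
Numerator Σ_{t=1}^{9}(y_t−ȳ)(y_{t+1}−ȳ) = 17.2459
Denominator Σ(y_t−ȳ)² = 134.1490
r_1 = 17.2459 / 134.1490 = 0.129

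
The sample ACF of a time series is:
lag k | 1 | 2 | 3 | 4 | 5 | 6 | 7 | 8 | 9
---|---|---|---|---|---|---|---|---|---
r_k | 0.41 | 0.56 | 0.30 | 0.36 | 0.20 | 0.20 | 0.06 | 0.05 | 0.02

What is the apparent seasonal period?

The largest autocorrelation is r_2 = 0.56; the remaining lags stay at or below 0.41.
The dominant spike at lag 2 indicates a seasonal period of 2.

2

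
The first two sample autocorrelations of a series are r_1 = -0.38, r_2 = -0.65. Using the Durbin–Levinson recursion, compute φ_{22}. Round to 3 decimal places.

φ_{22} = (r_2 − r_1²) / (1 − r_1²)
r_1² = (-0.38)² = 0.1444
Numerator = -0.65 − 0.1444 = -0.7944; denominator = 1 − 0.1444 = 0.8556
φ_{22} = -0.7944 / 0.8556 = -0.928

-0.928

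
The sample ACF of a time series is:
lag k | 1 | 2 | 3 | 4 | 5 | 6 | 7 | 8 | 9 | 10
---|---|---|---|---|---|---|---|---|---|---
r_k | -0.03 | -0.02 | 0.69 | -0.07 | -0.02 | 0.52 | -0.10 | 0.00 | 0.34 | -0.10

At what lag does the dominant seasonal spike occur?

The largest autocorrelation is r_3 = 0.69, with weaker echoes at lags 6 (0.52) and 9 (0.34); the remaining lags stay at or below 0.00.
The dominant spike at lag 3 indicates a seasonal period of 3.

3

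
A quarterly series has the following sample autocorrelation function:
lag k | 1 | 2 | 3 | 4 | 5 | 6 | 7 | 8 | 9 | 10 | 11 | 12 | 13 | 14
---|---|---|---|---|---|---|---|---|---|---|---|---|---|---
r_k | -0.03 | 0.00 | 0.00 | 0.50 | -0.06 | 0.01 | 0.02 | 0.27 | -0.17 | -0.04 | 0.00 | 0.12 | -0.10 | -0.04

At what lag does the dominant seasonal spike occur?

4

The largest autocorrelation is r_4 = 0.50, with a weaker echo at lag 8 (0.27); the remaining lags stay at or below 0.12.
The dominant spike at lag 4 indicates a seasonal period of 4.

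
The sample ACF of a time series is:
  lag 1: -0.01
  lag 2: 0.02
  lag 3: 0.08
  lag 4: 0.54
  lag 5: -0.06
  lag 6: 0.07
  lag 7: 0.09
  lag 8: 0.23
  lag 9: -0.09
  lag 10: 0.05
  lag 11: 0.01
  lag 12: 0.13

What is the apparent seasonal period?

4

The largest autocorrelation is r_4 = 0.54, with a weaker echo at lag 8 (0.23); the remaining lags stay at or below 0.13.
The dominant spike at lag 4 indicates a seasonal period of 4.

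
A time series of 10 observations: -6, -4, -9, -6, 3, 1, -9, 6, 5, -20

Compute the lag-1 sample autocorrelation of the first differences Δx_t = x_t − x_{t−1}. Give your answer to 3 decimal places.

-0.118

First differences Δx: 2, -5, 3, 9, -2, -10, 15, -1, -25
Mean of differences = -1.5556
Numerator Σ(Δx_t−Δx̄)(Δx_{t+1}−Δx̄) = -124.4198
Denominator Σ(Δx_t−Δx̄)² = 1052.2222
r_1(Δx) = -124.4198 / 1052.2222 = -0.118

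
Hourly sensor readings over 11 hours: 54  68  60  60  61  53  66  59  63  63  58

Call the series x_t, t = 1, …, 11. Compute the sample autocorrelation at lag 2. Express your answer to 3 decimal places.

Mean x̄ = (54 + 68 + 60 + 60 + 61 + 53 + 66 + 59 + 63 + 63 + 58)/11 = 60.4545
Numerator Σ_{t=1}^{9}(x_t−x̄)(x_{t+2}−x̄) = 20.6777
Denominator Σ(x_t−x̄)² = 206.7273
r_2 = 20.6777 / 206.7273 = 0.100

0.100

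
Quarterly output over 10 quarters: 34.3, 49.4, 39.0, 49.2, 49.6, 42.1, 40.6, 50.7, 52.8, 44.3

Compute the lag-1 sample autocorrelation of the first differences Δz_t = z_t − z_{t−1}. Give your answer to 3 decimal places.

First differences Δz: 15.1, -10.4, 10.2, 0.4, -7.5, -1.5, 10.1, 2.1, -8.5
Mean of differences = 1.1111
Numerator Σ(Δz_t−Δz̄)(Δz_{t+1}−Δz̄) = -267.5923
Denominator Σ(Δz_t−Δz̄)² = 666.4289
r_1(Δz) = -267.5923 / 666.4289 = -0.402

-0.402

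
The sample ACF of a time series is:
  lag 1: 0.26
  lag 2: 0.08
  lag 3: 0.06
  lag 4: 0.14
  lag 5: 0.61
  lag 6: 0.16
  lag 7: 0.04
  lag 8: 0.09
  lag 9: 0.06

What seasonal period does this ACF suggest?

5

The largest autocorrelation is r_5 = 0.61; the remaining lags stay at or below 0.26. The elevated value at lag 1 (0.26), dropping to 0.08 at lag 2, reflects decaying short-term dependence rather than seasonality.
The dominant spike at lag 5 indicates a seasonal period of 5.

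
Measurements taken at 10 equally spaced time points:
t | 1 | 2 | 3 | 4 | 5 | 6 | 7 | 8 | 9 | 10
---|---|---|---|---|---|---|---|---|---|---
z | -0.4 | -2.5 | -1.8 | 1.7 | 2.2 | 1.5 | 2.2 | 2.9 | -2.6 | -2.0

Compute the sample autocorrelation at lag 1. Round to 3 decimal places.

0.376

Mean z̄ = (-0.4 − 2.5 − 1.8 + 1.7 + 2.2 + 1.5 + 2.2 + 2.9 − 2.6 − 2.0)/10 = 0.1200
Numerator Σ_{t=1}^{9}(z_t−z̄)(z_{t+1}−z̄) = 16.3736
Denominator Σ(z_t−z̄)² = 43.4960
r_1 = 16.3736 / 43.4960 = 0.376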